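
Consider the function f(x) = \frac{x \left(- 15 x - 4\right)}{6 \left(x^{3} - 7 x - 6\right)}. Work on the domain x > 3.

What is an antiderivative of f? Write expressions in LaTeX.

The denominator factors as 6 \left(x - 3\right) \left(x + 1\right) \left(x + 2\right); partial fractions split f into directly integrable pieces: - \frac{26}{15 \left(x + 2\right)} + \frac{11}{24 \left(x + 1\right)} - \frac{49}{40 \left(x - 3\right)}.
Check: d/dx[\frac{- 147 \log{\left(x - 3 \right)} + 55 \log{\left(x + 1 \right)} - 208 \log{\left(x + 2 \right)}}{120}] = \frac{- 15 x^{2} - 4 x}{6 x^{3} - 42 x - 36}, which equals f(x).

An antiderivative is F(x) = \frac{- 147 \log{\left(x - 3 \right)} + 55 \log{\left(x + 1 \right)} - 208 \log{\left(x + 2 \right)}}{120}.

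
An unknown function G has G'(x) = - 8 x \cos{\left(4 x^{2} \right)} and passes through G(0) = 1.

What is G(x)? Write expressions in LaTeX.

G(x) = 1 - \sin{\left(4 x^{2} \right)}

G'(x) matches the chain-rule pattern g'(h)*h' with inner function h(x) = 4 x^{2}; substituting u = h(x) collapses the integral.
A general antiderivative is - \sin{\left(4 x^{2} \right)} + C.
The condition gives C = 1 - (0) = 1.
So G(x) = 1 - \sin{\left(4 x^{2} \right)}.
Check: d/dx[1 - \sin{\left(4 x^{2} \right)}] = - 8 x \cos{\left(4 x^{2} \right)} = G'(x).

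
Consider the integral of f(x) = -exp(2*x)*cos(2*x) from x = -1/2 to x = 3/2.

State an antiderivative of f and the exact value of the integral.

Antiderivative: F(x) = -(sin(2*x) + cos(2*x))*exp(2*x)/4; value = -exp(3)*sin(3)/4 - exp(-1)*sin(1)/4 + exp(-1)*cos(1)/4 - exp(3)*cos(3)/4

Recover f(x) by differentiating a candidate F(x); any mismatch rules it out.
F(x) = -(sin(2*x) + cos(2*x))*exp(2*x)/4 is an antiderivative of f.
Check: d/dx[-(sin(2*x) + cos(2*x))*exp(2*x)/4] = -exp(2*x)*cos(2*x) = f(x).
F(3/2) = -exp(3)*sin(3)/4 - exp(3)*cos(3)/4; F(-1/2) = -exp(-1)*cos(1)/4 + exp(-1)*sin(1)/4.
Integral = F(3/2) - F(-1/2) = -exp(3)*sin(3)/4 - exp(-1)*sin(1)/4 + exp(-1)*cos(1)/4 - exp(3)*cos(3)/4.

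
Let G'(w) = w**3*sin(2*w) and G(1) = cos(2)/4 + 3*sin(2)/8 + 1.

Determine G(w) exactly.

Recover the given G'(w) by differentiating a candidate G(w); any mismatch rules it out.
A general antiderivative is -w**3*cos(2*w)/2 + 3*w**2*sin(2*w)/4 + 3*w*cos(2*w)/4 - 3*sin(2*w)/8 + C.
The condition gives C = cos(2)/4 + 3*sin(2)/8 + 1 - (cos(2)/4 + 3*sin(2)/8) = 1.
So G(w) = -w**3*cos(2*w)/2 + 3*w**2*sin(2*w)/4 + 3*w*cos(2*w)/4 - 3*sin(2*w)/8 + 1.
Check: d/dw[-w**3*cos(2*w)/2 + 3*w**2*sin(2*w)/4 + 3*w*cos(2*w)/4 - 3*sin(2*w)/8 + 1] = w**3*sin(2*w) = G'(w).

G(w) = -w**3*cos(2*w)/2 + 3*w**2*sin(2*w)/4 + 3*w*cos(2*w)/4 - 3*sin(2*w)/8 + 1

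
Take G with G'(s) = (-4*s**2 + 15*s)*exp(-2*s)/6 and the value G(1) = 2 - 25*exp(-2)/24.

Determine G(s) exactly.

G(s) = (8*s**2 - 22*s - 11)*exp(-2*s)/24 + 2

Recognize the product-rule pattern: G'(s) = u'v + uv' with u = s**2/3 - 11*s/12 - 11/24, v = exp(-2*s), so integration by parts undoes it.
A general antiderivative is (8*s**2 - 22*s - 11)*exp(-2*s)/24 + C.
The condition gives C = 2 - 25*exp(-2)/24 - (-25*exp(-2)/24) = 2.
So G(s) = (8*s**2 - 22*s - 11)*exp(-2*s)/24 + 2.
Check: d/ds[(8*s**2 - 22*s - 11)*exp(-2*s)/24 + 2] = (-4*s**2 + 15*s)*exp(-2*s)/6 = G'(s).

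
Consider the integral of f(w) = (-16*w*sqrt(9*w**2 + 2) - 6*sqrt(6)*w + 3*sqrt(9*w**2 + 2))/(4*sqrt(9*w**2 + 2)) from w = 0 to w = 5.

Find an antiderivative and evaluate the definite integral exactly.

Antiderivative: F(w) = -2*w**2 + 3*w/4 - sqrt(3*w**2/2 + 1/3); value = -185/4 - sqrt(1362)/6 + sqrt(3)/3

Check any antiderivative F(w) by computing F'(w) and comparing it with f(w).
F(w) = -2*w**2 + 3*w/4 - sqrt(3*w**2/2 + 1/3) is an antiderivative of f.
Check: d/dw[-2*w**2 + 3*w/4 - sqrt(3*w**2/2 + 1/3)] = (-16*w*sqrt(9*w**2 + 2) - 6*sqrt(6)*w + 3*sqrt(9*w**2 + 2))/(4*sqrt(9*w**2 + 2)) = f(w).
F(5) = -185/4 - sqrt(1362)/6; F(0) = -sqrt(3)/3.
Integral = F(5) - F(0) = -185/4 - sqrt(1362)/6 + sqrt(3)/3.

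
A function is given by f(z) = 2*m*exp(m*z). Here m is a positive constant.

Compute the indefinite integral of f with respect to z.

F(z) = 2*exp(m*z) + C

An antiderivative F(z) passes only if d/dz[F] lands on f(z) exactly.
Check: d/dz[2*exp(m*z)] = 2*m*exp(m*z) = f(z).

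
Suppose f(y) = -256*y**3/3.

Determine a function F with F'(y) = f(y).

An antiderivative is F(y) = -64*y**4/3.

Since d/dy undoes antidifferentiation here, F'(y) = f(y) is required of F(y).
Check: d/dy[-64*y**4/3] = -256*y**3/3 = f(y).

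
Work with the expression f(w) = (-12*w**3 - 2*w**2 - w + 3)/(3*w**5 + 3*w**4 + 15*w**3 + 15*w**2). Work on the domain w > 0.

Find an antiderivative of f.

An antiderivative is F(w) = (-120*w*log(w) + 350*w*log(w + 1) - 115*w*log(w**2 + 5) - 308*sqrt(5)*w*atan(sqrt(5)*w/5) - 90)/(450*w).

Factor the denominator (3*w**2*(w + 1)*(w**2 + 5)) and decompose: f = -(23*w + 154)/(45*(w**2 + 5)) + 7/(9*(w + 1)) - 4/(15*w) + 1/(5*w**2); each piece integrates to a log, atan, or power term.
Check: d/dw[(-120*w*log(w) + 350*w*log(w + 1) - 115*w*log(w**2 + 5) - 308*sqrt(5)*w*atan(sqrt(5)*w/5) - 90)/(450*w)] = (-12*w**3 - 2*w**2 - w + 3)/(3*w**5 + 3*w**4 + 15*w**3 + 15*w**2) = f(w).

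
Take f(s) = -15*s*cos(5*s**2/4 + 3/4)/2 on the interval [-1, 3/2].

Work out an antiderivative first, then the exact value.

f matches the chain-rule pattern g'(h)*h' with inner function h(s) = 5*s**2/4 + 3/4; substituting u = h(s) collapses the integral.
F(s) = -3*sin(5*s**2/4 + 3/4) is an antiderivative of f.
Check: d/ds[-3*sin(5*s**2/4 + 3/4)] = -15*s*cos(5*s**2/4 + 3/4)/2 = f(s).
F(3/2) = -3*sin(57/16); F(-1) = -3*sin(2).
Integral = F(3/2) - F(-1) = -3*sin(57/16) + 3*sin(2).

Antiderivative: F(s) = -3*sin(5*s**2/4 + 3/4); value = -3*sin(57/16) + 3*sin(2)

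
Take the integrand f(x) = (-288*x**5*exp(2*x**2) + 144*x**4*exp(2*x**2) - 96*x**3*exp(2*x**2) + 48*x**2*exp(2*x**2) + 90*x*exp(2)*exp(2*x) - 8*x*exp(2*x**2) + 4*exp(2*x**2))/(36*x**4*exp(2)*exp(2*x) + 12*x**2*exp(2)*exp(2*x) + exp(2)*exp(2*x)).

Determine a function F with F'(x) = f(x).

An antiderivative is F(x) = (-24*x**2 - 15*exp(2)*exp(2*x)*exp(-2*x**2) - 4)/(12*x**2*exp(2)*exp(2*x)*exp(-2*x**2) + 2*exp(2)*exp(2*x)*exp(-2*x**2)).

For F(x) to be correct the identity F'(x) - f(x) = 0 must hold.
Check: d/dx[(-24*x**2 - 15*exp(2)*exp(2*x)*exp(-2*x**2) - 4)/(12*x**2*exp(2)*exp(2*x)*exp(-2*x**2) + 2*exp(2)*exp(2*x)*exp(-2*x**2))] = (-288*x**5*exp(2*x**2) + 144*x**4*exp(2*x**2) - 96*x**3*exp(2*x**2) + 48*x**2*exp(2*x**2) + 90*x*exp(2)*exp(2*x) - 8*x*exp(2*x**2) + 4*exp(2*x**2))/(36*x**4*exp(2)*exp(2*x) + 12*x**2*exp(2)*exp(2*x) + exp(2)*exp(2*x)) = f(x).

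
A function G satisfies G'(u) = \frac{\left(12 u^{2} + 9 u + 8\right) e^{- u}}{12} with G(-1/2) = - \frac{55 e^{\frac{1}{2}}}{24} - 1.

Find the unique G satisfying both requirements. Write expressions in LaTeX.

G(u) = - u^{2} e^{- u} - \frac{11 u e^{- u}}{4} - 1 - \frac{41 e^{- u}}{12}

Recognize the product-rule pattern: G'(u) = v'r + vr' with v = - u^{2} - \frac{11 u}{4} - \frac{41}{12}, r = e^{- u}, so integration by parts undoes it.
A general antiderivative is \frac{\left(- 12 u^{2} - 33 u - 41\right) e^{- u}}{12} + C.
The condition gives C = - \frac{55 e^{\frac{1}{2}}}{24} - 1 - (- \frac{55 e^{\frac{1}{2}}}{24}) = -1.
So G(u) = - u^{2} e^{- u} - \frac{11 u e^{- u}}{4} - 1 - \frac{41 e^{- u}}{12}.
Check: d/du[- u^{2} e^{- u} - \frac{11 u e^{- u}}{4} - 1 - \frac{41 e^{- u}}{12}] = \frac{\left(12 u^{2} + 9 u + 8\right) e^{- u}}{12} = G'(u).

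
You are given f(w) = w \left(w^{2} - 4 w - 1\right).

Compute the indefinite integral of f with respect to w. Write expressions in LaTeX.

F(w) = \frac{w^{4}}{4} - \frac{4 w^{3}}{3} - \frac{w^{2}}{2} + C

For F(w) to be correct the identity F'(w) - f(w) = 0 must hold.
Check: d/dw[\frac{w^{4}}{4} - \frac{4 w^{3}}{3} - \frac{w^{2}}{2}] = w^{3} - 4 w^{2} - w, which equals f(w).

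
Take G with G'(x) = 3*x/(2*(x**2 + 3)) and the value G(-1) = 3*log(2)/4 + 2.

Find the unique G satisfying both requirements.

G'(x) matches the chain-rule pattern g'(h)*h' with inner function h(x) = x**2/2 + 3/2; substituting u = h(x) collapses the integral.
A general antiderivative is 3*log(x**2/2 + 3/2)/4 + C.
The condition gives C = 3*log(2)/4 + 2 - (3*log(2)/4) = 2.
So G(x) = 3*log(x**2/2 + 3/2)/4 + 2.
Check: d/dx[3*log(x**2/2 + 3/2)/4 + 2] = 3*x/(2*x**2 + 6), which equals G'(x).

G(x) = 3*log(x**2/2 + 3/2)/4 + 2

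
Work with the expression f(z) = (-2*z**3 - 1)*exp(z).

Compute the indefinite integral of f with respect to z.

F(z) = -2*z**3*exp(z) + 6*z**2*exp(z) - 12*z*exp(z) + 11*exp(z) + C

f has the shape u'v + uv' for u = -2*z**3 + 6*z**2 - 12*z + 11 and v = exp(z) — it is the derivative of the product u*v.
Check: d/dz[-2*z**3*exp(z) + 6*z**2*exp(z) - 12*z*exp(z) + 11*exp(z)] = -2*z**3*exp(z) - exp(z), which equals f(z).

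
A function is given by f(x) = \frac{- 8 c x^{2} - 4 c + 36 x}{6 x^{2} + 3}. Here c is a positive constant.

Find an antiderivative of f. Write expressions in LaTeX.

An antiderivative is F(x) = - \frac{4 c x - 9 \log{\left(2 x^{2} + 1 \right)}}{3}.

Whatever form F(x) takes, F'(x) = f(x) is non-negotiable.
Check: d/dx[- \frac{4 c x - 9 \log{\left(2 x^{2} + 1 \right)}}{3}] = \frac{- 8 c x^{2} - 4 c + 36 x}{6 x^{2} + 3} = f(x).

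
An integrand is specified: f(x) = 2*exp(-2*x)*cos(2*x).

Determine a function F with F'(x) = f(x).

An antiderivative is F(x) = exp(-2*x)*sin(2*x)/2 - exp(-2*x)*cos(2*x)/2.

Check any antiderivative F(x) by computing F'(x) and comparing it with f(x).
Check: d/dx[exp(-2*x)*sin(2*x)/2 - exp(-2*x)*cos(2*x)/2] = 2*exp(-2*x)*cos(2*x) = f(x).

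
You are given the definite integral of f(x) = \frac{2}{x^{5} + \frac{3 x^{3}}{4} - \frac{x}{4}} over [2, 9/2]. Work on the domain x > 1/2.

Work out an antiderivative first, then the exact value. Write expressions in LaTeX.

Antiderivative: F(x) = - \frac{4 \left(10 \log{\left(x \right)} - 4 \log{\left(x^{2} - \frac{1}{4} \right)} - \log{\left(x^{2} + 1 \right)}\right)}{5}; value = - 8 \log{\left(\frac{9}{2} \right)} - \frac{16 \log{\left(\frac{15}{4} \right)}}{5} - \frac{4 \log{\left(5 \right)}}{5} + \frac{4 \log{\left(\frac{85}{4} \right)}}{5} + 8 \log{\left(2 \right)} + \frac{16 \log{\left(20 \right)}}{5}

The denominator factors as x \left(2 x - 1\right) \left(2 x + 1\right) \left(x^{2} + 1\right); partial fractions split f into directly integrable pieces: \frac{8 x}{5 \left(x^{2} + 1\right)} + \frac{32}{5 \left(2 x + 1\right)} + \frac{32}{5 \left(2 x - 1\right)} - \frac{8}{x}.
F(x) = - \frac{4 \left(10 \log{\left(x \right)} - 4 \log{\left(x^{2} - \frac{1}{4} \right)} - \log{\left(x^{2} + 1 \right)}\right)}{5} is an antiderivative of f.
Check: d/dx[- \frac{4 \left(10 \log{\left(x \right)} - 4 \log{\left(x^{2} - \frac{1}{4} \right)} - \log{\left(x^{2} + 1 \right)}\right)}{5}] = \frac{8}{4 x^{5} + 3 x^{3} - x}, which equals f(x).
F(9/2) = - 8 \log{\left(\frac{9}{2} \right)} + \frac{4 \log{\left(\frac{85}{4} \right)}}{5} + \frac{16 \log{\left(20 \right)}}{5}; F(2) = - 8 \log{\left(2 \right)} + \frac{4 \log{\left(5 \right)}}{5} + \frac{16 \log{\left(\frac{15}{4} \right)}}{5}.
Integral = F(9/2) - F(2) = - 8 \log{\left(\frac{9}{2} \right)} - \frac{16 \log{\left(\frac{15}{4} \right)}}{5} - \frac{4 \log{\left(5 \right)}}{5} + \frac{4 \log{\left(\frac{85}{4} \right)}}{5} + 8 \log{\left(2 \right)} + \frac{16 \log{\left(20 \right)}}{5}.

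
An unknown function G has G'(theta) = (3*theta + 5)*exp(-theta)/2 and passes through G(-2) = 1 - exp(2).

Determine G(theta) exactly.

Recognize the product-rule pattern: G'(theta) = u'v + uv' with u = -3*theta/2 - 4, v = exp(-theta), so integration by parts undoes it.
A general antiderivative is (-3*theta - 8)*exp(-theta)/2 + C.
The condition gives C = 1 - exp(2) - (-exp(2)) = 1.
So G(theta) = (-3*theta + 2*exp(theta) - 8)*exp(-theta)/2.
Check: d/dtheta[(-3*theta + 2*exp(theta) - 8)*exp(-theta)/2] = (3*theta + 5)*exp(-theta)/2 = G'(theta).

G(theta) = (-3*theta + 2*exp(theta) - 8)*exp(-theta)/2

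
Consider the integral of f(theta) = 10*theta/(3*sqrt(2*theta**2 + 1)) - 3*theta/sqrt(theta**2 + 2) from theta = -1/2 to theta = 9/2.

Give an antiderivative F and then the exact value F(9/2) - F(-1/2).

The integrand splits into summands that can be handled one at a time.
F(theta) = -3*sqrt(theta**2 + 2) + 5*sqrt(2*theta**2 + 1)/3 is an antiderivative of f.
Check: d/dtheta[-3*sqrt(theta**2 + 2) + 5*sqrt(2*theta**2 + 1)/3] = (10*theta*sqrt(theta**2 + 2) - 9*theta*sqrt(2*theta**2 + 1))/(3*sqrt(theta**2 + 2)*sqrt(2*theta**2 + 1)), which equals f(theta).
F(9/2) = -3*sqrt(89)/2 + 5*sqrt(166)/6; F(-1/2) = -9/2 + 5*sqrt(6)/6.
Integral = F(9/2) - F(-1/2) = -3*sqrt(89)/2 - 5*sqrt(6)/6 + 9/2 + 5*sqrt(166)/6.

Antiderivative: F(theta) = -3*sqrt(theta**2 + 2) + 5*sqrt(2*theta**2 + 1)/3; value = -3*sqrt(89)/2 - 5*sqrt(6)/6 + 9/2 + 5*sqrt(166)/6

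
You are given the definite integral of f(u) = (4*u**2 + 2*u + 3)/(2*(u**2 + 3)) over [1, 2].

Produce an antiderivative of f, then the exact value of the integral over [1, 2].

Antiderivative: F(u) = 2*u + log(u**2 + 3)/2 - 3*sqrt(3)*atan(sqrt(3)*u/3)/2; value = -3*sqrt(3)*atan(2*sqrt(3)/3)/2 - log(4)/2 + log(7)/2 + sqrt(3)*pi/4 + 2

Check any antiderivative F(u) by computing F'(u) and comparing it with f(u).
F(u) = 2*u + log(u**2 + 3)/2 - 3*sqrt(3)*atan(sqrt(3)*u/3)/2 is an antiderivative of f.
Check: d/du[2*u + log(u**2 + 3)/2 - 3*sqrt(3)*atan(sqrt(3)*u/3)/2] = (4*u**2 + 2*u + 3)/(2*u**2 + 6), which equals f(u).
F(2) = -3*sqrt(3)*atan(2*sqrt(3)/3)/2 + log(7)/2 + 4; F(1) = -sqrt(3)*pi/4 + log(4)/2 + 2.
Integral = F(2) - F(1) = -3*sqrt(3)*atan(2*sqrt(3)/3)/2 - log(4)/2 + log(7)/2 + sqrt(3)*pi/4 + 2.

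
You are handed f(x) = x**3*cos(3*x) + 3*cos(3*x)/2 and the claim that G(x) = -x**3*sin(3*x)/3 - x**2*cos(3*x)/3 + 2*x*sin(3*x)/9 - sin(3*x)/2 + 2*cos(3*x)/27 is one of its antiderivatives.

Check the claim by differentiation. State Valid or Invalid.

Invalid: d/dx[G] - f = -2*x**3*cos(3*x) - 3*cos(3*x), which is not 0.

d/dx[G] = -x**3*cos(3*x) - 3*cos(3*x)/2
d/dx[G] - f(x) = -2*x**3*cos(3*x) - 3*cos(3*x) != 0.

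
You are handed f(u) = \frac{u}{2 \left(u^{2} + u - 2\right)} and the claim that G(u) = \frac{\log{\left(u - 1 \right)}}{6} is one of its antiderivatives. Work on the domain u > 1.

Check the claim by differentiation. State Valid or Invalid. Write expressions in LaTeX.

d/du[G] = \frac{1}{6 u - 6}
d/du[G] - f(u) = - \frac{1}{3 u + 6} != 0.

Invalid: d/du[G] - f = - \frac{1}{3 u + 6}, which is not 0.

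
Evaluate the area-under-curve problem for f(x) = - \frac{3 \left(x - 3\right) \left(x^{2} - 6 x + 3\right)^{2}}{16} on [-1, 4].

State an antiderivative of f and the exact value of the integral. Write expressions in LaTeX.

Antiderivative: F(x) = - \frac{x^{6}}{32} + \frac{9 x^{5}}{16} - \frac{117 x^{4}}{32} + \frac{81 x^{3}}{8} - \frac{351 x^{2}}{32} + \frac{81 x}{16}; value = \frac{1125}{32}

The substitution u = - \frac{x^{2}}{2} + 3 x - \frac{3}{2} works: f is exactly (dF/du)*(du/dx) for that inner function.
F(x) = - \frac{x^{6}}{32} + \frac{9 x^{5}}{16} - \frac{117 x^{4}}{32} + \frac{81 x^{3}}{8} - \frac{351 x^{2}}{32} + \frac{81 x}{16} is an antiderivative of f.
Check: d/dx[- \frac{x^{6}}{32} + \frac{9 x^{5}}{16} - \frac{117 x^{4}}{32} + \frac{81 x^{3}}{8} - \frac{351 x^{2}}{32} + \frac{81 x}{16}] = - \frac{3 x^{5}}{16} + \frac{45 x^{4}}{16} - \frac{117 x^{3}}{8} + \frac{243 x^{2}}{8} - \frac{351 x}{16} + \frac{81}{16}, which equals f(x).
F(4) = \frac{19}{4}; F(-1) = - \frac{973}{32}.
Integral = F(4) - F(-1) = \frac{1125}{32}.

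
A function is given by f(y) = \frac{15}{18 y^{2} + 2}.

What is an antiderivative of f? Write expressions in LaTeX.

Whatever form F(y) takes, F'(y) = f(y) is non-negotiable.
Check: d/dy[\frac{5 \operatorname{atan}{\left(3 y \right)}}{2}] = \frac{15}{18 y^{2} + 2} = f(y).

An antiderivative is F(y) = \frac{5 \operatorname{atan}{\left(3 y \right)}}{2}.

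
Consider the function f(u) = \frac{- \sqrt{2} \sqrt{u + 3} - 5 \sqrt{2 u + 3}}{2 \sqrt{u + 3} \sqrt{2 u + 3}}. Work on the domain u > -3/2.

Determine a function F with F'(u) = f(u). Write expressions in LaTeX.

Any candidate F(u) must reproduce f(u) exactly when differentiated.
Check: d/du[\frac{- 10 \sqrt{u + 3} - \sqrt{2} \sqrt{2 u + 3}}{2}] = \frac{- \sqrt{2} \sqrt{u + 3} - 5 \sqrt{2 u + 3}}{2 \sqrt{u + 3} \sqrt{2 u + 3}} = f(u).

An antiderivative is F(u) = \frac{- 10 \sqrt{u + 3} - \sqrt{2} \sqrt{2 u + 3}}{2}.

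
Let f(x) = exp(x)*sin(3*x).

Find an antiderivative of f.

Whatever form F(x) takes, F'(x) = f(x) is non-negotiable.
Check: d/dx[exp(x)*sin(3*x)/10 - 3*exp(x)*cos(3*x)/10] = exp(x)*sin(3*x) = f(x).

An antiderivative is F(x) = exp(x)*sin(3*x)/10 - 3*exp(x)*cos(3*x)/10.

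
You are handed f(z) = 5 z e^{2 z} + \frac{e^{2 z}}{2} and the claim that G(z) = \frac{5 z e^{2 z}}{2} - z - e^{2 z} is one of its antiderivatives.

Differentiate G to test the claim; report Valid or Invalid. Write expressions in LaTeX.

Invalid: d/dz[G] - f = -1, which is not 0.

d/dz[G] = 5 z e^{2 z} + \frac{e^{2 z}}{2} - 1
d/dz[G] - f(z) = -1 != 0.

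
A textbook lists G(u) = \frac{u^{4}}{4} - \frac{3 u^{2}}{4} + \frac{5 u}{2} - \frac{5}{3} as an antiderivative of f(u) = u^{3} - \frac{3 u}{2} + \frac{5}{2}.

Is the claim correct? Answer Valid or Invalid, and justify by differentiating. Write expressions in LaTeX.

d/du[G] = u^{3} - \frac{3 u}{2} + \frac{5}{2}
This equals f(u) exactly, so the claim holds.

Valid - the claim checks out under differentiation.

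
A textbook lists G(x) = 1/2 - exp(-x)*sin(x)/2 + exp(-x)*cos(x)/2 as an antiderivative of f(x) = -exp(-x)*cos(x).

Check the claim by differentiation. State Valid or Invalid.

d/dx[G] = -exp(-x)*cos(x)
This equals f(x) exactly, so the claim holds.

Valid. The derivative of G reproduces f.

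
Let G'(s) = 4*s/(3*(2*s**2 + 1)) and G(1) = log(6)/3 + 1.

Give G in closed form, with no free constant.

The substitution u = 4*s**2 + 2 works: G'(s) is exactly (dG/du)*(du/ds) for that inner function.
A general antiderivative is log(4*s**2 + 2)/3 + C.
The condition gives C = log(6)/3 + 1 - (log(6)/3) = 1.
So G(s) = log(2*s**2 + 1)/3 + log(2)/3 + 1.
Check: d/ds[log(2*s**2 + 1)/3 + log(2)/3 + 1] = 4*s/(6*s**2 + 3), which equals G'(s).

G(s) = log(2*s**2 + 1)/3 + log(2)/3 + 1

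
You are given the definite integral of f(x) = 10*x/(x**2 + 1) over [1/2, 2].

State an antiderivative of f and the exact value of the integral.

Antiderivative: F(x) = 5*log(x**2 + 1); value = -5*log(5/4) + 5*log(5)

The substitution u = x**2 + 1 works: f is exactly (dF/du)*(du/dx) for that inner function.
F(x) = 5*log(x**2 + 1) is an antiderivative of f.
Check: d/dx[5*log(x**2 + 1)] = 10*x/(x**2 + 1) = f(x).
F(2) = 5*log(5); F(1/2) = 5*log(5/4).
Integral = F(2) - F(1/2) = -5*log(5/4) + 5*log(5).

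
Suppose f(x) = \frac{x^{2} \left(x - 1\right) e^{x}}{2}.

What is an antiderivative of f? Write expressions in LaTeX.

An antiderivative is F(x) = \frac{\left(x^{3} - 4 x^{2} + 8 x - 8\right) e^{x}}{2}.

Recognize the product-rule pattern: f = u'v + uv' with u = \frac{x^{3}}{2} - 2 x^{2} + 4 x - 4, v = e^{x}, so integration by parts undoes it.
Check: d/dx[\frac{\left(x^{3} - 4 x^{2} + 8 x - 8\right) e^{x}}{2}] = \frac{x^{3} e^{x}}{2} - \frac{x^{2} e^{x}}{2}, which equals f(x).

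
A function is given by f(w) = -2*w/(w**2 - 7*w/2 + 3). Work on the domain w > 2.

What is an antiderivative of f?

Factor the denominator ((w - 2)*(2*w - 3)) and decompose: f = 12/(2*w - 3) - 8/(w - 2); each piece integrates to a log, atan, or power term.
Check: d/dw[-8*log(w - 2) + 6*log(w - 3/2)] = -4*w/(2*w**2 - 7*w + 6), which equals f(w).

An antiderivative is F(w) = -8*log(w - 2) + 6*log(w - 3/2).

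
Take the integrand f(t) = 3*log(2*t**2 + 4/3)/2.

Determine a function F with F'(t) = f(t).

A first test for any F(t): its t-derivative must equal f(t) identically.
Check: d/dt[3*t*log(2*t**2 + 4/3)/2 - 3*t + sqrt(6)*atan(sqrt(6)*t/2)] = 3*log(t**2 + 2/3)/2 + 3*log(2)/2, which equals f(t).

An antiderivative is F(t) = 3*t*log(2*t**2 + 4/3)/2 - 3*t + sqrt(6)*atan(sqrt(6)*t/2).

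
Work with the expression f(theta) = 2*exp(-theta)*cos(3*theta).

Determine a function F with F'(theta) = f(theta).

Whatever form F(theta) takes, F'(theta) = f(theta) is non-negotiable.
Check: d/dtheta[-(-3*sin(3*theta) + cos(3*theta))*exp(-theta)/5] = 2*exp(-theta)*cos(3*theta) = f(theta).

An antiderivative is F(theta) = -(-3*sin(3*theta) + cos(3*theta))*exp(-theta)/5.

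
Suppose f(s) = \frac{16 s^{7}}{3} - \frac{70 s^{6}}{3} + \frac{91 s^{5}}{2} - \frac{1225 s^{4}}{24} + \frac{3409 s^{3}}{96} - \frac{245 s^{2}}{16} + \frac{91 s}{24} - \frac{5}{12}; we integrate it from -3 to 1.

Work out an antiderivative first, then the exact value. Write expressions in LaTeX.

f matches the chain-rule pattern g'(h)*h' with inner function h(s) = - s^{2} + \frac{5 s}{4} - \frac{1}{2}; substituting u = h(s) collapses the integral.
F(s) = \frac{2 \left(- s^{2} + \frac{5 s}{4} - \frac{1}{2}\right)^{4}}{3} is an antiderivative of f.
Check: d/ds[\frac{2 \left(- s^{2} + \frac{5 s}{4} - \frac{1}{2}\right)^{4}}{3}] = \frac{16 s^{7}}{3} - \frac{70 s^{6}}{3} + \frac{91 s^{5}}{2} - \frac{1225 s^{4}}{24} + \frac{3409 s^{3}}{96} - \frac{245 s^{2}}{16} + \frac{91 s}{24} - \frac{5}{12} = f(s).
F(1) = \frac{1}{384}; F(-3) = \frac{7890481}{384}.
Integral = F(1) - F(-3) = - \frac{164385}{8}.

Antiderivative: F(s) = \frac{2 \left(- s^{2} + \frac{5 s}{4} - \frac{1}{2}\right)^{4}}{3}; value = - \frac{164385}{8}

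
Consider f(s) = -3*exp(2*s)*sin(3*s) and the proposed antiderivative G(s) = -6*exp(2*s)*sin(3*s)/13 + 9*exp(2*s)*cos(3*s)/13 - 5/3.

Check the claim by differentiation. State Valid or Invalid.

Valid - the claim checks out under differentiation.

d/ds[G] = -3*exp(2*s)*sin(3*s)
This equals f(s) exactly, so the claim holds.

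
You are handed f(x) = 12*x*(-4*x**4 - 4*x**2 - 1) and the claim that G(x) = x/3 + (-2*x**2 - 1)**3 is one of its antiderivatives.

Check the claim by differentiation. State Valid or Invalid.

d/dx[G] = -48*x**5 - 48*x**3 - 12*x + 1/3
d/dx[G] - f(x) = 1/3 != 0.

Invalid: d/dx[G] - f = 1/3, which is not 0.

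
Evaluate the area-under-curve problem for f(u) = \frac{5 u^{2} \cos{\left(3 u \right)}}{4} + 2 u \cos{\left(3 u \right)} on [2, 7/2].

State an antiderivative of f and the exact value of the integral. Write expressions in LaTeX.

The integrand splits into summands that can be handled one at a time.
F(u) = \frac{5 u^{2} \sin{\left(3 u \right)}}{12} + \frac{2 u \sin{\left(3 u \right)}}{3} + \frac{5 u \cos{\left(3 u \right)}}{18} - \frac{5 \sin{\left(3 u \right)}}{54} + \frac{2 \cos{\left(3 u \right)}}{9} is an antiderivative of f.
Check: d/du[\frac{5 u^{2} \sin{\left(3 u \right)}}{12} + \frac{2 u \sin{\left(3 u \right)}}{3} + \frac{5 u \cos{\left(3 u \right)}}{18} - \frac{5 \sin{\left(3 u \right)}}{54} + \frac{2 \cos{\left(3 u \right)}}{9}] = \frac{5 u^{2} \cos{\left(3 u \right)}}{4} + 2 u \cos{\left(3 u \right)} = f(u).
F(7/2) = \frac{3173 \sin{\left(\frac{21}{2} \right)}}{432} + \frac{43 \cos{\left(\frac{21}{2} \right)}}{36}; F(2) = \frac{157 \sin{\left(6 \right)}}{54} + \frac{7 \cos{\left(6 \right)}}{9}.
Integral = F(7/2) - F(2) = \frac{3173 \sin{\left(\frac{21}{2} \right)}}{432} - \frac{7 \cos{\left(6 \right)}}{9} + \frac{43 \cos{\left(\frac{21}{2} \right)}}{36} - \frac{157 \sin{\left(6 \right)}}{54}.

Antiderivative: F(u) = \frac{5 u^{2} \sin{\left(3 u \right)}}{12} + \frac{2 u \sin{\left(3 u \right)}}{3} + \frac{5 u \cos{\left(3 u \right)}}{18} - \frac{5 \sin{\left(3 u \right)}}{54} + \frac{2 \cos{\left(3 u \right)}}{9}; value = \frac{3173 \sin{\left(\frac{21}{2} \right)}}{432} - \frac{7 \cos{\left(6 \right)}}{9} + \frac{43 \cos{\left(\frac{21}{2} \right)}}{36} - \frac{157 \sin{\left(6 \right)}}{54}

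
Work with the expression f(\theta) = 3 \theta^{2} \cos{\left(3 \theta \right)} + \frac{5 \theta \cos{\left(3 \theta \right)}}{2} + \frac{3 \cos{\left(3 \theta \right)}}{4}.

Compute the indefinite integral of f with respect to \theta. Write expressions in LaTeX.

F(\theta) = \theta^{2} \sin{\left(3 \theta \right)} + \frac{5 \theta \sin{\left(3 \theta \right)}}{6} + \frac{2 \theta \cos{\left(3 \theta \right)}}{3} + \frac{\sin{\left(3 \theta \right)}}{36} + \frac{5 \cos{\left(3 \theta \right)}}{18} + C

Integrate term by term and add the pieces.
Check: d/d\theta[\theta^{2} \sin{\left(3 \theta \right)} + \frac{5 \theta \sin{\left(3 \theta \right)}}{6} + \frac{2 \theta \cos{\left(3 \theta \right)}}{3} + \frac{\sin{\left(3 \theta \right)}}{36} + \frac{5 \cos{\left(3 \theta \right)}}{18}] = 3 \theta^{2} \cos{\left(3 \theta \right)} + \frac{5 \theta \cos{\left(3 \theta \right)}}{2} + \frac{3 \cos{\left(3 \theta \right)}}{4} = f(\theta).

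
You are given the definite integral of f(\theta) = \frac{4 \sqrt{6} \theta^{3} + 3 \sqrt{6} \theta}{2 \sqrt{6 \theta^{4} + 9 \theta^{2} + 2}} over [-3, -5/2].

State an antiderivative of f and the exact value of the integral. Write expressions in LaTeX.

Antiderivative: F(\theta) = \frac{\sqrt{6} \sqrt{6 \theta^{4} + 9 \theta^{2} + 2}}{6}; value = - \frac{\sqrt{3414}}{6} + \frac{\sqrt{7023}}{12}

The substitution u = \theta^{4} + \frac{3 \theta^{2}}{2} + \frac{1}{3} works: f is exactly (dF/du)*(du/d\theta) for that inner function.
F(\theta) = \frac{\sqrt{6} \sqrt{6 \theta^{4} + 9 \theta^{2} + 2}}{6} is an antiderivative of f.
Check: d/d\theta[\frac{\sqrt{6} \sqrt{6 \theta^{4} + 9 \theta^{2} + 2}}{6}] = \frac{4 \sqrt{6} \theta^{3} + 3 \sqrt{6} \theta}{2 \sqrt{6 \theta^{4} + 9 \theta^{2} + 2}} = f(\theta).
F(-5/2) = \frac{\sqrt{7023}}{12}; F(-3) = \frac{\sqrt{3414}}{6}.
Integral = F(-5/2) - F(-3) = - \frac{\sqrt{3414}}{6} + \frac{\sqrt{7023}}{12}.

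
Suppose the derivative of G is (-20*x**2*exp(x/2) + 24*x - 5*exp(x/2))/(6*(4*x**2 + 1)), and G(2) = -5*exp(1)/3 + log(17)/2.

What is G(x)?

G(x) = -5*exp(x/2)/3 + log(4*x**2 + 1)/2

A first test for any G(x): its x-derivative must equal the given G'(x).
A general antiderivative is -5*exp(x/2)/3 + log(4*x**2 + 1)/2 + C.
The condition gives C = -5*exp(1)/3 + log(17)/2 - (-5*exp(1)/3 + log(17)/2) = 0.
So G(x) = -5*exp(x/2)/3 + log(4*x**2 + 1)/2.
Check: d/dx[-5*exp(x/2)/3 + log(4*x**2 + 1)/2] = (-20*x**2*exp(x/2) + 24*x - 5*exp(x/2))/(24*x**2 + 6), which equals G'(x).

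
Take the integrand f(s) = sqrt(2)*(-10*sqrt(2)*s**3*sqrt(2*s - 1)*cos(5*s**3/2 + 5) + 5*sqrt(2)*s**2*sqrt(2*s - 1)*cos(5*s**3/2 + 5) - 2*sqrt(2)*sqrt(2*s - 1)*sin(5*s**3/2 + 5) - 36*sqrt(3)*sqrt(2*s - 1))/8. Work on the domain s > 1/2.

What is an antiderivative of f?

Any candidate F(s) must reproduce f(s) exactly when differentiated.
Check: d/ds[sqrt(2)*(-2*sqrt(2)*s*sqrt(2*s - 1)*sin(5*s**3/2 + 5) - 36*sqrt(3)*s*sqrt(2*s - 1) + sqrt(2)*sqrt(2*s - 1)*sin(5*s**3/2 + 5) + 18*sqrt(3)*sqrt(2*s - 1))/12] = (-20*s**4*cos(5*s**3/2 + 5) + 20*s**3*cos(5*s**3/2 + 5) - 5*s**2*cos(5*s**3/2 + 5) - 4*s*sin(5*s**3/2 + 5) - 36*sqrt(6)*s + 2*sin(5*s**3/2 + 5) + 18*sqrt(6))/(4*sqrt(2*s - 1)), which equals f(s).

An antiderivative is F(s) = sqrt(2)*(-2*sqrt(2)*s*sqrt(2*s - 1)*sin(5*s**3/2 + 5) - 36*sqrt(3)*s*sqrt(2*s - 1) + sqrt(2)*sqrt(2*s - 1)*sin(5*s**3/2 + 5) + 18*sqrt(3)*sqrt(2*s - 1))/12.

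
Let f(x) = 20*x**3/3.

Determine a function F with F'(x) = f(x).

An antiderivative is F(x) = 5*x**4/3.

An antiderivative F(x) passes only if d/dx[F] lands on f(x) exactly.
Check: d/dx[5*x**4/3] = 20*x**3/3 = f(x).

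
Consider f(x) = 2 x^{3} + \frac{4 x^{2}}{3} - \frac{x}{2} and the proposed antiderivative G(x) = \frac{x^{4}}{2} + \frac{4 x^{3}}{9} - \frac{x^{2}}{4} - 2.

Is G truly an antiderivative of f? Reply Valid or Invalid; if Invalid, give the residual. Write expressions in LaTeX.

Valid - differentiating G returns exactly f.

d/dx[G] = 2 x^{3} + \frac{4 x^{2}}{3} - \frac{x}{2}
This equals f(x) exactly, so the claim holds.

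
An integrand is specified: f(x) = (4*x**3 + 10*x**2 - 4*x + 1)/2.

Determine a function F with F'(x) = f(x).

Differentiate the proposed F(x) back; it has to land on f(x) exactly.
Check: d/dx[x**4/2 + 5*x**3/3 - x**2 + x/2] = 2*x**3 + 5*x**2 - 2*x + 1/2, which equals f(x).

An antiderivative is F(x) = x**4/2 + 5*x**3/3 - x**2 + x/2.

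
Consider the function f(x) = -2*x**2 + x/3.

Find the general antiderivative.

F(x) = -x**2*(4*x - 1)/6 + C

The integrand splits into summands that can be handled one at a time.
Check: d/dx[-x**2*(4*x - 1)/6] = -2*x**2 + x/3 = f(x).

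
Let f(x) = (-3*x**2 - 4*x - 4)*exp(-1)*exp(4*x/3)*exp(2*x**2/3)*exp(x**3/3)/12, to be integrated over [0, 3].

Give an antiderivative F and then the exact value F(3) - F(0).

Antiderivative: F(x) = -exp(x**3/3 + 2*x**2/3 + 4*x/3 - 1)/4; value = -exp(18)/4 + exp(-1)/4

The substitution u = x**3/3 + 2*x**2/3 + 4*x/3 - 1 works: f is exactly (dF/du)*(du/dx) for that inner function.
F(x) = -exp(x**3/3 + 2*x**2/3 + 4*x/3 - 1)/4 is an antiderivative of f.
Check: d/dx[-exp(x**3/3 + 2*x**2/3 + 4*x/3 - 1)/4] = -x**2*exp(-1)*exp(4*x/3)*exp(2*x**2/3)*exp(x**3/3)/4 - x*exp(-1)*exp(4*x/3)*exp(2*x**2/3)*exp(x**3/3)/3 - exp(-1)*exp(4*x/3)*exp(2*x**2/3)*exp(x**3/3)/3, which equals f(x).
F(3) = -exp(18)/4; F(0) = -exp(-1)/4.
Integral = F(3) - F(0) = -exp(18)/4 + exp(-1)/4.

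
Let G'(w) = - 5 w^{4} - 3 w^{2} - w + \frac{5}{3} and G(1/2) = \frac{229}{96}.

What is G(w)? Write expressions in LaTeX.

G(w) = \frac{- 6 w^{5} - 6 w^{3} - 3 w^{2} + 10 w + 11}{6}

The integrand splits into summands that can be handled one at a time.
A general antiderivative is - w^{5} - w^{3} - \frac{w^{2}}{2} + \frac{5 w}{3} - \frac{1}{6} + C.
The condition gives C = \frac{229}{96} - (\frac{37}{96}) = 2.
So G(w) = \frac{- 6 w^{5} - 6 w^{3} - 3 w^{2} + 10 w + 11}{6}.
Check: d/dw[\frac{- 6 w^{5} - 6 w^{3} - 3 w^{2} + 10 w + 11}{6}] = - 5 w^{4} - 3 w^{2} - w + \frac{5}{3} = G'(w).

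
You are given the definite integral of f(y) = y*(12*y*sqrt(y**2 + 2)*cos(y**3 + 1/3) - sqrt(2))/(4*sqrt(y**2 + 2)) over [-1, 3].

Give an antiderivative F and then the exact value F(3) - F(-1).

Antiderivative: F(y) = -sqrt(y**2/2 + 1)/2 + sin(y**3 + 1/3); value = -sqrt(22)/4 + sqrt(6)/4 + sin(2/3) + sin(82/3)

Check any antiderivative F(y) by computing F'(y) and comparing it with f(y).
F(y) = -sqrt(y**2/2 + 1)/2 + sin(y**3 + 1/3) is an antiderivative of f.
Check: d/dy[-sqrt(y**2/2 + 1)/2 + sin(y**3 + 1/3)] = (12*y**2*sqrt(y**2 + 2)*cos(y**3 + 1/3) - sqrt(2)*y)/(4*sqrt(y**2 + 2)), which equals f(y).
F(3) = -sqrt(22)/4 + sin(82/3); F(-1) = -sin(2/3) - sqrt(6)/4.
Integral = F(3) - F(-1) = -sqrt(22)/4 + sqrt(6)/4 + sin(2/3) + sin(82/3).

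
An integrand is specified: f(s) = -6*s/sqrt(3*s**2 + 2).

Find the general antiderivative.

The substitution u = 3*s**2 + 2 works: f is exactly (dF/du)*(du/ds) for that inner function.
Check: d/ds[-2*sqrt(3*s**2 + 2)] = -6*s/sqrt(3*s**2 + 2) = f(s).

F(s) = -2*sqrt(3*s**2 + 2) + C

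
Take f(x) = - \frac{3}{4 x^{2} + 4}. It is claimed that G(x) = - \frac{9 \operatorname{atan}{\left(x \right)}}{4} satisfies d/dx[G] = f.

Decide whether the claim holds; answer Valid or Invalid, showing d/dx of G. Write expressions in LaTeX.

d/dx[G] = - \frac{9}{4 x^{2} + 4}
d/dx[G] - f(x) = - \frac{3}{2 x^{2} + 2} != 0.

Invalid: d/dx[G] - f = - \frac{3}{2 x^{2} + 2}, which is not 0.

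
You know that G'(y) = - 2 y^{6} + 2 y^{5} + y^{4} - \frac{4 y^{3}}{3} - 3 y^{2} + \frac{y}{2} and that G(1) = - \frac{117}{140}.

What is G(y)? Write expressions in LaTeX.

The integrand splits into summands that can be handled one at a time.
A general antiderivative is - \frac{2 y^{7}}{7} + \frac{y^{6}}{3} + \frac{y^{5}}{5} - \frac{y^{4}}{3} - y^{3} + \frac{y^{2}}{4} + C.
The condition gives C = - \frac{117}{140} - (- \frac{117}{140}) = 0.
So G(y) = - \frac{2 y^{7}}{7} + \frac{y^{6}}{3} + \frac{y^{5}}{5} - \frac{y^{4}}{3} - y^{3} + \frac{y^{2}}{4}.
Check: d/dy[- \frac{2 y^{7}}{7} + \frac{y^{6}}{3} + \frac{y^{5}}{5} - \frac{y^{4}}{3} - y^{3} + \frac{y^{2}}{4}] = - 2 y^{6} + 2 y^{5} + y^{4} - \frac{4 y^{3}}{3} - 3 y^{2} + \frac{y}{2} = G'(y).

G(y) = - \frac{2 y^{7}}{7} + \frac{y^{6}}{3} + \frac{y^{5}}{5} - \frac{y^{4}}{3} - y^{3} + \frac{y^{2}}{4}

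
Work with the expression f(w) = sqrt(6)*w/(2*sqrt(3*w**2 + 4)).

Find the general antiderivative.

The substitution u = w**2/2 + 2/3 works: f is exactly (dF/du)*(du/dw) for that inner function.
Check: d/dw[sqrt(w**2/2 + 2/3)] = sqrt(6)*w/(2*sqrt(3*w**2 + 4)) = f(w).

F(w) = sqrt(w**2/2 + 2/3) + C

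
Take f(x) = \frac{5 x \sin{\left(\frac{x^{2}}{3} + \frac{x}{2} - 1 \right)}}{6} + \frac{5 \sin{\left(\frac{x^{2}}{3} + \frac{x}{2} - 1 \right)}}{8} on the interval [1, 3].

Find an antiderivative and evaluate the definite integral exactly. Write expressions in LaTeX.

The substitution u = \frac{x^{2}}{3} + \frac{x}{2} - 1 works: f is exactly (dF/du)*(du/dx) for that inner function.
F(x) = - \frac{5 \cos{\left(\frac{x^{2}}{3} + \frac{x}{2} - 1 \right)}}{4} is an antiderivative of f.
Check: d/dx[- \frac{5 \cos{\left(\frac{x^{2}}{3} + \frac{x}{2} - 1 \right)}}{4}] = \frac{5 x \sin{\left(\frac{x^{2}}{3} + \frac{x}{2} - 1 \right)}}{6} + \frac{5 \sin{\left(\frac{x^{2}}{3} + \frac{x}{2} - 1 \right)}}{8} = f(x).
F(3) = - \frac{5 \cos{\left(\frac{7}{2} \right)}}{4}; F(1) = - \frac{5 \cos{\left(\frac{1}{6} \right)}}{4}.
Integral = F(3) - F(1) = - \frac{5 \cos{\left(\frac{7}{2} \right)}}{4} + \frac{5 \cos{\left(\frac{1}{6} \right)}}{4}.

Antiderivative: F(x) = - \frac{5 \cos{\left(\frac{x^{2}}{3} + \frac{x}{2} - 1 \right)}}{4}; value = - \frac{5 \cos{\left(\frac{7}{2} \right)}}{4} + \frac{5 \cos{\left(\frac{1}{6} \right)}}{4}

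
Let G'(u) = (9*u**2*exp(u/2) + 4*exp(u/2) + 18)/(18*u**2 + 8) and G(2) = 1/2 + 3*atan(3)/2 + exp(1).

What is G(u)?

A first test for any G(u): its u-derivative must equal the given G'(u).
A general antiderivative is exp(u/2) + 3*atan(3*u/2)/2 + C.
The condition gives C = 1/2 + 3*atan(3)/2 + exp(1) - (3*atan(3)/2 + exp(1)) = 1/2.
So G(u) = exp(u/2) + 3*atan(3*u/2)/2 + 1/2.
Check: d/du[exp(u/2) + 3*atan(3*u/2)/2 + 1/2] = (9*u**2*exp(u/2) + 4*exp(u/2) + 18)/(18*u**2 + 8) = G'(u).

G(u) = exp(u/2) + 3*atan(3*u/2)/2 + 1/2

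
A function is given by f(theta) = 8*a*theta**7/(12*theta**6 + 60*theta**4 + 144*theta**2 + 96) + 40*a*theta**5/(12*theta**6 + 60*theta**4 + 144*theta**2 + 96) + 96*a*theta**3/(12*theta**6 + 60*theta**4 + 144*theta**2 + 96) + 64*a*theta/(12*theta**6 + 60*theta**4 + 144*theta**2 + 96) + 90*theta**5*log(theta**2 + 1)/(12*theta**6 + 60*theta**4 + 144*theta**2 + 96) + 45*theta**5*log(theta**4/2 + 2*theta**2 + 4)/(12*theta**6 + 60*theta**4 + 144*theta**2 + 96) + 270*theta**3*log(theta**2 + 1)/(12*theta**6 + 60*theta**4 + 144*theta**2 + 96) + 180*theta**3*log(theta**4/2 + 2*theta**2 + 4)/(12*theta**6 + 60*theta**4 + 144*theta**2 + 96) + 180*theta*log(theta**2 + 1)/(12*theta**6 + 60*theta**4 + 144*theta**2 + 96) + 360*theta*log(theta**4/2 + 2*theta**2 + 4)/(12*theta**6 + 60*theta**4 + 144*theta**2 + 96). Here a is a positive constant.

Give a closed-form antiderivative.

An antiderivative is F(theta) = (8*a*theta**2 + 45*log(theta**2 + 1)*log(theta**4/2 + 2*theta**2 + 4))/24.

Integrate term by term and add the pieces.
Check: d/dtheta[(8*a*theta**2 + 45*log(theta**2 + 1)*log(theta**4/2 + 2*theta**2 + 4))/24] = (8*a*theta**7 + 40*a*theta**5 + 96*a*theta**3 + 64*a*theta + 90*theta**5*log(theta**2 + 1) + 45*theta**5*log(theta**4/2 + 2*theta**2 + 4) + 270*theta**3*log(theta**2 + 1) + 180*theta**3*log(theta**4/2 + 2*theta**2 + 4) + 180*theta*log(theta**2 + 1) + 360*theta*log(theta**4/2 + 2*theta**2 + 4))/(12*theta**6 + 60*theta**4 + 144*theta**2 + 96), which equals f(theta).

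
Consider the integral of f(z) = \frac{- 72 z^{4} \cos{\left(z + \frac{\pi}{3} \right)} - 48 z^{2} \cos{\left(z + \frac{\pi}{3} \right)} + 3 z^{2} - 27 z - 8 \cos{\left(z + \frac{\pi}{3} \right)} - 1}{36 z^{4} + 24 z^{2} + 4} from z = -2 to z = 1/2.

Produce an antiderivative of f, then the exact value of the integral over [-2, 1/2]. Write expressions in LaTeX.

A first test for any F(z): its z-derivative must equal f(z) identically.
F(z) = \frac{- 2 z - 16 \left(3 z^{2} + 1\right) \sin{\left(z + \frac{\pi}{3} \right)} + 9}{8 \left(3 z^{2} + 1\right)} is an antiderivative of f.
Check: d/dz[\frac{- 2 z - 16 \left(3 z^{2} + 1\right) \sin{\left(z + \frac{\pi}{3} \right)} + 9}{8 \left(3 z^{2} + 1\right)}] = \frac{- 72 z^{4} \cos{\left(z + \frac{\pi}{3} \right)} - 48 z^{2} \cos{\left(z + \frac{\pi}{3} \right)} + 3 z^{2} - 27 z - 8 \cos{\left(z + \frac{\pi}{3} \right)} - 1}{36 z^{4} + 24 z^{2} + 4} = f(z).
F(1/2) = \frac{4}{7} - 2 \sin{\left(\frac{1}{2} + \frac{\pi}{3} \right)}; F(-2) = \frac{1}{8} - 2 \cos{\left(\frac{\pi}{6} + 2 \right)}.
Integral = F(1/2) - F(-2) = - 2 \sin{\left(\frac{1}{2} + \frac{\pi}{3} \right)} + 2 \cos{\left(\frac{\pi}{6} + 2 \right)} + \frac{25}{56}.

Antiderivative: F(z) = \frac{- 2 z - 16 \left(3 z^{2} + 1\right) \sin{\left(z + \frac{\pi}{3} \right)} + 9}{8 \left(3 z^{2} + 1\right)}; value = - 2 \sin{\left(\frac{1}{2} + \frac{\pi}{3} \right)} + 2 \cos{\left(\frac{\pi}{6} + 2 \right)} + \frac{25}{56}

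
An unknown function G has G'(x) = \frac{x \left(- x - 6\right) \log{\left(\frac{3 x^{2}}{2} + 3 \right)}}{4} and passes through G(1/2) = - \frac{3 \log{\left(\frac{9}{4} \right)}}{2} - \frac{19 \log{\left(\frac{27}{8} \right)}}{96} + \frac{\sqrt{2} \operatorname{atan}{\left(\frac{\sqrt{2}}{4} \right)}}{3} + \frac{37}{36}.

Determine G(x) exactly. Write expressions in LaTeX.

G(x) = - \frac{3 x^{3} \log{\left(\frac{3 x^{2}}{2} + 3 \right)} - 2 x^{3} + 27 x^{2} \log{\left(\frac{3 x^{2}}{2} + 3 \right)} - 27 x^{2} + 12 x + 54 \log{\left(x^{2} + 2 \right)} - 12 \sqrt{2} \operatorname{atan}{\left(\frac{\sqrt{2} x}{2} \right)} - 36}{36}

Recover the given G'(x) by differentiating a candidate G(x); any mismatch rules it out.
A general antiderivative is \frac{x^{3}}{18} + \frac{3 x^{2}}{4} - \frac{x}{3} + \left(- \frac{x^{3}}{12} - \frac{3 x^{2}}{4}\right) \log{\left(\frac{3 x^{2}}{2} + 3 \right)} - \frac{3 \log{\left(x^{2} + 2 \right)}}{2} + \frac{\sqrt{2} \operatorname{atan}{\left(\frac{\sqrt{2} x}{2} \right)}}{3} + C.
The condition gives C = - \frac{3 \log{\left(\frac{9}{4} \right)}}{2} - \frac{19 \log{\left(\frac{27}{8} \right)}}{96} + \frac{\sqrt{2} \operatorname{atan}{\left(\frac{\sqrt{2}}{4} \right)}}{3} + \frac{37}{36} - (- \frac{3 \log{\left(\frac{9}{4} \right)}}{2} - \frac{19 \log{\left(\frac{27}{8} \right)}}{96} + \frac{1}{36} + \frac{\sqrt{2} \operatorname{atan}{\left(\frac{\sqrt{2}}{4} \right)}}{3}) = 1.
So G(x) = - \frac{3 x^{3} \log{\left(\frac{3 x^{2}}{2} + 3 \right)} - 2 x^{3} + 27 x^{2} \log{\left(\frac{3 x^{2}}{2} + 3 \right)} - 27 x^{2} + 12 x + 54 \log{\left(x^{2} + 2 \right)} - 12 \sqrt{2} \operatorname{atan}{\left(\frac{\sqrt{2} x}{2} \right)} - 36}{36}.
Check: d/dx[- \frac{3 x^{3} \log{\left(\frac{3 x^{2}}{2} + 3 \right)} - 2 x^{3} + 27 x^{2} \log{\left(\frac{3 x^{2}}{2} + 3 \right)} - 27 x^{2} + 12 x + 54 \log{\left(x^{2} + 2 \right)} - 12 \sqrt{2} \operatorname{atan}{\left(\frac{\sqrt{2} x}{2} \right)} - 36}{36}] = - \frac{x^{2} \log{\left(\frac{x^{2}}{2} + 1 \right)}}{4} - \frac{x^{2} \log{\left(3 \right)}}{4} - \frac{3 x \log{\left(\frac{x^{2}}{2} + 1 \right)}}{2} - \frac{3 x \log{\left(3 \right)}}{2}, which equals G'(x).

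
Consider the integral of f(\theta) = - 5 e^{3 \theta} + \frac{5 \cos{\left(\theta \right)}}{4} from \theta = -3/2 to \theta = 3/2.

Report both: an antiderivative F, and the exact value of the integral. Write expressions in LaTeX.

Antiderivative: F(\theta) = - \frac{5 e^{3 \theta}}{3} + \frac{5 \sin{\left(\theta \right)}}{4}; value = - \frac{5 e^{\frac{9}{2}}}{3} + \frac{5}{3 e^{\frac{9}{2}}} + \frac{5 \sin{\left(\frac{3}{2} \right)}}{2}

The integrand splits into summands that can be handled one at a time.
F(\theta) = - \frac{5 e^{3 \theta}}{3} + \frac{5 \sin{\left(\theta \right)}}{4} is an antiderivative of f.
Check: d/d\theta[- \frac{5 e^{3 \theta}}{3} + \frac{5 \sin{\left(\theta \right)}}{4}] = - 5 e^{3 \theta} + \frac{5 \cos{\left(\theta \right)}}{4} = f(\theta).
F(3/2) = - \frac{5 e^{\frac{9}{2}}}{3} + \frac{5 \sin{\left(\frac{3}{2} \right)}}{4}; F(-3/2) = - \frac{5 \sin{\left(\frac{3}{2} \right)}}{4} - \frac{5}{3 e^{\frac{9}{2}}}.
Integral = F(3/2) - F(-3/2) = - \frac{5 e^{\frac{9}{2}}}{3} + \frac{5}{3 e^{\frac{9}{2}}} + \frac{5 \sin{\left(\frac{3}{2} \right)}}{2}.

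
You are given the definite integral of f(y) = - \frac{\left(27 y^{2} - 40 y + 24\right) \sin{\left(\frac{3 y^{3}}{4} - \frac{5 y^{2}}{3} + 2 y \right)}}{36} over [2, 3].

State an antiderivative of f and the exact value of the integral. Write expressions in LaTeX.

Antiderivative: F(y) = \frac{\cos{\left(\frac{3 y^{3}}{4} - \frac{5 y^{2}}{3} + 2 y \right)}}{3}; value = \frac{\cos{\left(\frac{45}{4} \right)}}{3} - \frac{\cos{\left(\frac{10}{3} \right)}}{3}

The substitution u = \frac{3 y^{3}}{4} - \frac{5 y^{2}}{3} + 2 y works: f is exactly (dF/du)*(du/dy) for that inner function.
F(y) = \frac{\cos{\left(\frac{3 y^{3}}{4} - \frac{5 y^{2}}{3} + 2 y \right)}}{3} is an antiderivative of f.
Check: d/dy[\frac{\cos{\left(\frac{3 y^{3}}{4} - \frac{5 y^{2}}{3} + 2 y \right)}}{3}] = - \frac{3 y^{2} \sin{\left(\frac{3 y^{3}}{4} - \frac{5 y^{2}}{3} + 2 y \right)}}{4} + \frac{10 y \sin{\left(\frac{3 y^{3}}{4} - \frac{5 y^{2}}{3} + 2 y \right)}}{9} - \frac{2 \sin{\left(\frac{3 y^{3}}{4} - \frac{5 y^{2}}{3} + 2 y \right)}}{3}, which equals f(y).
F(3) = \frac{\cos{\left(\frac{45}{4} \right)}}{3}; F(2) = \frac{\cos{\left(\frac{10}{3} \right)}}{3}.
Integral = F(3) - F(2) = \frac{\cos{\left(\frac{45}{4} \right)}}{3} - \frac{\cos{\left(\frac{10}{3} \right)}}{3}.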